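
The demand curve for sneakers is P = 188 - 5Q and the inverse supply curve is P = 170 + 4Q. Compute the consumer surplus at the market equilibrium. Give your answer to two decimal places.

10.00

Setting demand equal to supply, 18 = 9Q, so Q* = 2 and P* = 178.
Consumer surplus is the triangle under demand above P*: (1/2)(2)(188 - 178) = (1/2)(2)(10) = 10.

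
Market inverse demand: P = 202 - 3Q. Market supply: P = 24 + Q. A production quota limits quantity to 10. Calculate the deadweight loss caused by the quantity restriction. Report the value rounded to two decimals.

Unrestricted equilibrium: Q* = (202 - 24)/(3 + 1) = 44.5.
At Q = 10 the demand price is 202 - 3(10) = 172 and the supply price is 24 + (10) = 34.
DWL = (1/2)(gap between curves at 10) x (Q* - 10) = (1/2)(138)(34.5) = 2380.5.

2380.50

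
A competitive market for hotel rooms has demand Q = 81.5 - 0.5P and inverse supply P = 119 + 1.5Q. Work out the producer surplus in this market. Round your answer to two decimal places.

Rewriting demand in inverse form: P = 163 - 2Q.
Equilibrium: 163 - 2Q = 119 + 1.5Q, so Q* = 12.5714 and P* = 137.8571.
The supply curve's price intercept is 119, so PS = (1/2)(Q*)(P* - 119) = (1/2)(12.5714)(18.8571) = 118.5306.

118.53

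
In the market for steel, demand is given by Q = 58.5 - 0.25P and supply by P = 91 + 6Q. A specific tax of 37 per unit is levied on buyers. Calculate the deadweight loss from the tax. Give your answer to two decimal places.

Rewriting demand in inverse form: P = 234 - 4Q.
Without the tax, 234 - 4Q = 91 + 6Q so Q* = 14.3 and P* = 176.8.
With the tax, buyers' net willingness to pay falls by 37: (234 - 37) - 4Q = 91 + 6Q, so Q_t = 10.6. Buyers pay P_b = 191.6; sellers receive P_s = P_b - 37 = 154.6.
Deadweight loss is the triangle between the curves from Q_t to Q*: (1/2)(14.3 - 10.6)(37) = 68.45.

68.45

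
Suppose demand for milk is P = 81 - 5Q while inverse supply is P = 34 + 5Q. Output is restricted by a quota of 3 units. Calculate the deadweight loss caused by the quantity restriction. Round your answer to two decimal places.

Without the quota, 81 - 5Q = 34 + 5Q gives Q* = 4.7.
At Q = 3 the demand price is 81 - 5(3) = 66 and the supply price is 34 + 5(3) = 49.
DWL = (1/2)(gap between curves at 3) x (Q* - 3) = (1/2)(17)(1.7) = 14.45.

14.45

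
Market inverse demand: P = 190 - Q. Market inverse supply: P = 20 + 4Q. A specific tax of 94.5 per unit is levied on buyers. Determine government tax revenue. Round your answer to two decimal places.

1426.95

Without the tax, 190 - Q = 20 + 4Q so Q* = 34 and P* = 156.
With the tax, buyers' net willingness to pay falls by 94.5: (190 - 94.5) - Q = 20 + 4Q, so Q_t = 15.1. Buyers pay P_b = 174.9; sellers receive P_s = P_b - 94.5 = 80.4.
Revenue is the tax times quantity traded: 94.5 x 15.1 = 1426.95.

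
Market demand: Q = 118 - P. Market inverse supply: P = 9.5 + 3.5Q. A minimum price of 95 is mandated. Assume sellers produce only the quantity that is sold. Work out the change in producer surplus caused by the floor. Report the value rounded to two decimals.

23.40

Rewriting demand in inverse form: P = 118 - Q.
Free-market equilibrium: 118 - Q = 9.5 + 3.5Q gives Q* = 24.1111, P* = 93.8889.
At the floor price 95, quantity demanded is (118 - 95)/1 = 23; demand is the short side, so Q = 23 trades at P = 95.
PS goes from (1/2)(24.1111)(84.3889) = 1017.3549 to 1040.75 (computed as (95 - 9.5)(23) - (1/2)(3.5)(23)^2), a change of 23.3951.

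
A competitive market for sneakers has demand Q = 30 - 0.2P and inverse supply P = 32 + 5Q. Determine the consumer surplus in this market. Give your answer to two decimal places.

Rewriting demand in inverse form: P = 150 - 5Q.
Setting demand equal to supply, 118 = 10Q, so Q* = 11.8 and P* = 91.
CS is the area between the demand curve and P* from 0 to Q*: (1/2)(11.8)(59) = 348.1.

348.10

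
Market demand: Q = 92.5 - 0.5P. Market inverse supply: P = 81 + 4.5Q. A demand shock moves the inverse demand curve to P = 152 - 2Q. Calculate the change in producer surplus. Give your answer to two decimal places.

-307.54

Rewriting demand in inverse form: P = 185 - 2Q.
Initial equilibrium: Q_0 = 16, P_0 = 153; CS_0 = (1/2)(16)(32) = 256, PS_0 = (1/2)(16)(72) = 576.
New equilibrium: 152 - 2Q = 81 + 4.5Q gives Q_1 = 10.9231, P_1 = 130.1538; CS_1 = 119.3136, PS_1 = 268.4556.
Change in producer surplus = 268.4556 - 576 = -307.5444.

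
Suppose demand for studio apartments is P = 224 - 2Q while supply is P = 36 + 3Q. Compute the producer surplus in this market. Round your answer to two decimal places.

2120.64

Equilibrium: 224 - 2Q = 36 + 3Q, so Q* = 37.6 and P* = 148.8.
The supply curve's price intercept is 36, so PS = (1/2)(Q*)(P* - 36) = (1/2)(37.6)(112.8) = 2120.64.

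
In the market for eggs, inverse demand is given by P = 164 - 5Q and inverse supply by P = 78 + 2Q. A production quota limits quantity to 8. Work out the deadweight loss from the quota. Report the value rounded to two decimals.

64.29

Unrestricted equilibrium: Q* = (164 - 78)/(5 + 2) = 12.2857.
At Q = 8 the demand price is 164 - 5(8) = 124 and the supply price is 78 + 2(8) = 94.
Deadweight loss is the triangle between the curves from 8 to 12.2857: (1/2)(124 - 94)(12.2857 - 8) = 64.2857.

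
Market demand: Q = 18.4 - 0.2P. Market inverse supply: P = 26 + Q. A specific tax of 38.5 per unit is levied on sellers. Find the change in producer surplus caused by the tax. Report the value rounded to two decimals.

-50.00

Rewriting demand in inverse form: P = 92 - 5Q.
Without the tax, 92 - 5Q = 26 + Q so Q* = 11 and P* = 37.
With the tax, sellers need 38.5 more per unit: 92 - 5Q = 26 + Q + 38.5, so Q_t = 4.5833. Buyers pay P_b = 69.0833; sellers receive P_s = P_b - 38.5 = 30.5833.
PS falls from (1/2)(11)(11) = 60.5 to (1/2)(4.5833)(4.5833) = 10.5035, a change of -49.9965.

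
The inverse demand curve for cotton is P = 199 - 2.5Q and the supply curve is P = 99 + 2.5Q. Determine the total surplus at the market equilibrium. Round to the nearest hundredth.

1000.00

Equilibrium: 199 - 2.5Q = 99 + 2.5Q, so Q* = 20 and P* = 149.
CS = (1/2)(20)(50) = 500 and PS = (1/2)(20)(50) = 500, so total surplus = 1000.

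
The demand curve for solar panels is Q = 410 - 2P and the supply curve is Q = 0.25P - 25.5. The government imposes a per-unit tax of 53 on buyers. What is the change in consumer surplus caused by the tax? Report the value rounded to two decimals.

-100.11

Rewriting demand in inverse form: P = 205 - 0.5Q.
Rewriting supply in inverse form: P = 102 + 4Q.
Pre-tax equilibrium: 205 - 0.5Q = 102 + 4Q gives Q* = 22.8889, P* = 193.5556.
A tax on buyers shifts demand down by 53: (205 - 53) - 0.5Q = 102 + 4Q, so Q_t = 11.1111. Buyers pay P_b = 199.4444; sellers receive P_s = P_b - 53 = 146.4444.
CS falls from (1/2)(22.8889)(11.4444) = 130.9753 to (1/2)(11.1111)(5.5556) = 30.8642, a change of -100.1111.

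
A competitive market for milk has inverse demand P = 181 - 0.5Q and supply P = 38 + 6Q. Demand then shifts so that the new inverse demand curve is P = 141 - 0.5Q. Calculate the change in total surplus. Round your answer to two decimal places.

-756.92

Initial equilibrium: Q_0 = 22, P_0 = 170; CS_0 = (1/2)(22)(11) = 121, PS_0 = (1/2)(22)(132) = 1452.
New equilibrium: 141 - 0.5Q = 38 + 6Q gives Q_1 = 15.8462, P_1 = 133.0769; CS_1 = 62.7751, PS_1 = 753.3018.
Change in total surplus = (62.7751 + 753.3018) - (121 + 1452) = -756.9231.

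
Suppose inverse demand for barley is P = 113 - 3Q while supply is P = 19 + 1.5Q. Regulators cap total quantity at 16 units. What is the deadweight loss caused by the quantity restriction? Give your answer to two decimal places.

Without the quota, 113 - 3Q = 19 + 1.5Q gives Q* = 20.8889.
At Q = 16 the demand price is 113 - 3(16) = 65 and the supply price is 19 + 1.5(16) = 43.
DWL = (1/2)(gap between curves at 16) x (Q* - 16) = (1/2)(22)(4.8889) = 53.7778.

53.78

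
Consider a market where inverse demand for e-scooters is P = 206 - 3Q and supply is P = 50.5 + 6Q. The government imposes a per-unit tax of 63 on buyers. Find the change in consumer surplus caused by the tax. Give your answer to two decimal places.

Without the tax, 206 - 3Q = 50.5 + 6Q so Q* = 17.2778 and P* = 154.1667.
With the tax, buyers' net willingness to pay falls by 63: (206 - 63) - 3Q = 50.5 + 6Q, so Q_t = 10.2778. Buyers pay P_b = 175.1667; sellers receive P_s = P_b - 63 = 112.1667.
CS falls from (1/2)(17.2778)(51.8333) = 447.7824 to (1/2)(10.2778)(30.8333) = 158.4491, a change of -289.3333.

-289.33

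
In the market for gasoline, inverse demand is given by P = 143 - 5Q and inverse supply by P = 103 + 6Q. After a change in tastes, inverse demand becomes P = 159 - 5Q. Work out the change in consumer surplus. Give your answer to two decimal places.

31.74

Initial equilibrium: Q_0 = 3.6364, P_0 = 124.8182; CS_0 = (1/2)(3.6364)(18.1818) = 33.0579, PS_0 = (1/2)(3.6364)(21.8182) = 39.6694.
New equilibrium: 159 - 5Q = 103 + 6Q gives Q_1 = 5.0909, P_1 = 133.5455; CS_1 = 64.7934, PS_1 = 77.7521.
Change in consumer surplus = 64.7934 - 33.0579 = 31.7355.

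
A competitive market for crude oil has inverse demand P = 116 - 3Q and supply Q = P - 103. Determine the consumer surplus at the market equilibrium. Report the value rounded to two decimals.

15.84

Rewriting supply in inverse form: P = 103 + Q.
Set 116 - 3Q = 103 + Q, which gives 13 = 4Q, so Q* = 3.25 and P* = 116 - 3(3.25) = 106.25.
Consumer surplus is the triangle under demand above P*: (1/2)(3.25)(116 - 106.25) = (1/2)(3.25)(9.75) = 15.8438.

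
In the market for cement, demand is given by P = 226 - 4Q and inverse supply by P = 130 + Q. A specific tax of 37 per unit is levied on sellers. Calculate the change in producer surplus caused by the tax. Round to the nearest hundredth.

-114.70

Without the tax, 226 - 4Q = 130 + Q so Q* = 19.2 and P* = 149.2.
With the tax, sellers need 37 more per unit: 226 - 4Q = 130 + Q + 37, so Q_t = 11.8. Buyers pay P_b = 178.8; sellers receive P_s = P_b - 37 = 141.8.
PS falls from (1/2)(19.2)(19.2) = 184.32 to (1/2)(11.8)(11.8) = 69.62, a change of -114.7.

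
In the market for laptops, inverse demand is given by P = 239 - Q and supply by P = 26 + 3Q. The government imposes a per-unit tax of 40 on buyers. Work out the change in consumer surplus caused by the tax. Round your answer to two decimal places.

-482.50

Without the tax, 239 - Q = 26 + 3Q so Q* = 53.25 and P* = 185.75.
With the tax, buyers' net willingness to pay falls by 40: (239 - 40) - Q = 26 + 3Q, so Q_t = 43.25. Buyers pay P_b = 195.75; sellers receive P_s = P_b - 40 = 155.75.
Consumers lose the trapezoid between P* and P_b out to Q_t plus the triangle from Q_t to Q*: change in CS = 935.2812 - 1417.7812 = -482.5.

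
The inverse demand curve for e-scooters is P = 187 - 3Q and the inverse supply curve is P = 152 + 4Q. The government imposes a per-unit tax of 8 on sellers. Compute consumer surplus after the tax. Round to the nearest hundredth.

22.32

Without the tax, 187 - 3Q = 152 + 4Q so Q* = 5 and P* = 172.
With the tax, sellers need 8 more per unit: 187 - 3Q = 152 + 4Q + 8, so Q_t = 3.8571. Buyers pay P_b = 175.4286; sellers receive P_s = P_b - 8 = 167.4286.
Consumer surplus is the triangle under demand above P_b: (1/2)(3.8571)(187 - 175.4286) = 22.3163.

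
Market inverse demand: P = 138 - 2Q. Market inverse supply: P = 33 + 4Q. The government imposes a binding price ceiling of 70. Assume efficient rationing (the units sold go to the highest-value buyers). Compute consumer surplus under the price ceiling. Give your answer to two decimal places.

Free-market equilibrium: 138 - 2Q = 33 + 4Q gives Q* = 17.5, P* = 103.
At P = 70, sellers supply (70 - 33)/4 = 9.25 while buyers want more, so the quantity traded is 9.25 at price 70.
The demand price at Q = 9.25 is 119.5. CS is the trapezoid between demand and 70 over [0, 9.25]: (1/2)[(138 - 70) + (119.5 - 70)](9.25) = 543.4375.

543.44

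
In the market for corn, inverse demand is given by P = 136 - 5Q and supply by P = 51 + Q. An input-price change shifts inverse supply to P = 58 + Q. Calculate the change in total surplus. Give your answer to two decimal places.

-95.08

Initial equilibrium: Q_0 = 14.1667, P_0 = 65.1667; CS_0 = (1/2)(14.1667)(70.8333) = 501.7361, PS_0 = (1/2)(14.1667)(14.1667) = 100.3472.
New equilibrium: 136 - 5Q = 58 + Q gives Q_1 = 13, P_1 = 71; CS_1 = 422.5, PS_1 = 84.5.
Change in total surplus = (422.5 + 84.5) - (501.7361 + 100.3472) = -95.0833.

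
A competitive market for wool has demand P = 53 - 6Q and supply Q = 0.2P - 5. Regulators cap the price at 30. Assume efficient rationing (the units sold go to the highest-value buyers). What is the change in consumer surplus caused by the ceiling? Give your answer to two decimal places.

Rewriting supply in inverse form: P = 25 + 5Q.
Free-market equilibrium: 53 - 6Q = 25 + 5Q gives Q* = 2.5455, P* = 37.7273.
At the ceiling price 30, quantity supplied is (30 - 25)/5 = 1; supply is the short side, so Q = 1 trades at P = 30.
CS goes from (1/2)(2.5455)(15.2727) = 19.438 to 20 (computed as (53 - 30)(1) - (1/2)(6)(1)^2), a change of 0.562.

0.56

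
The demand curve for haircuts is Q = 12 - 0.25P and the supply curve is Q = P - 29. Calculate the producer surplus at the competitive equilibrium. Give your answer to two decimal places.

Rewriting demand in inverse form: P = 48 - 4Q.
Rewriting supply in inverse form: P = 29 + Q.
Set 48 - 4Q = 29 + Q, which gives 19 = 5Q, so Q* = 3.8 and P* = 48 - 4(3.8) = 32.8.
Producer surplus is the triangle above supply below P*: (1/2)(3.8)(32.8 - 29) = (1/2)(3.8)(3.8) = 7.22.

7.22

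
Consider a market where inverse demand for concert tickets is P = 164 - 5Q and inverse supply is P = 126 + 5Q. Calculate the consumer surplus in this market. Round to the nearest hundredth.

Equilibrium: 164 - 5Q = 126 + 5Q, so Q* = 3.8 and P* = 145.
CS is the area between the demand curve and P* from 0 to Q*: (1/2)(3.8)(19) = 36.1.

36.10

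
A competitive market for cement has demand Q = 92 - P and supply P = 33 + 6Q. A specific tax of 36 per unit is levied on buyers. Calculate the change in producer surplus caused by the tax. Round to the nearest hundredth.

-180.73

Rewriting demand in inverse form: P = 92 - Q.
Pre-tax equilibrium: 92 - Q = 33 + 6Q gives Q* = 8.4286, P* = 83.5714.
With the tax, buyers' net willingness to pay falls by 36: (92 - 36) - Q = 33 + 6Q, so Q_t = 3.2857. Buyers pay P_b = 88.7143; sellers receive P_s = P_b - 36 = 52.7143.
PS falls from (1/2)(8.4286)(50.5714) = 213.1224 to (1/2)(3.2857)(19.7143) = 32.3878, a change of -180.7347.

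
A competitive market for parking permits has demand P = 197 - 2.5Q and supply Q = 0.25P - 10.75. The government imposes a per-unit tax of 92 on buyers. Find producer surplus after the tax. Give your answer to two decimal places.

Rewriting supply in inverse form: P = 43 + 4Q.
Pre-tax equilibrium: 197 - 2.5Q = 43 + 4Q gives Q* = 23.6923, P* = 137.7692.
A tax on buyers shifts demand down by 92: (197 - 92) - 2.5Q = 43 + 4Q, so Q_t = 9.5385. Buyers pay P_b = 173.1538; sellers receive P_s = P_b - 92 = 81.1538.
PS = (1/2)(Q_t)(P_s - 43) = (1/2)(9.5385)(38.1538) = 181.9645.

181.96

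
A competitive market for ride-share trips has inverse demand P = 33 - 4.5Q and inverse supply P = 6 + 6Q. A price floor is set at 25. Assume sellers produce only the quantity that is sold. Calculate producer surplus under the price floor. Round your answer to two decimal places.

24.30

Without the control, 33 - 4.5Q = 6 + 6Q so Q* = 2.5714 and P* = 21.4286.
At the floor price 25, quantity demanded is (33 - 25)/4.5 = 1.7778; demand is the short side, so Q = 1.7778 trades at P = 25.
The supply price at Q = 1.7778 is 16.6667. PS is the trapezoid between 25 and supply over [0, 1.7778]: (1/2)[(25 - 6) + (25 - 16.6667)](1.7778) = 24.2963.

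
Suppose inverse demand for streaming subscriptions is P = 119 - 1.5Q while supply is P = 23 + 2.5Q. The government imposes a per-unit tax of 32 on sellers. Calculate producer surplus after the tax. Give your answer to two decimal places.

Without the tax, 119 - 1.5Q = 23 + 2.5Q so Q* = 24 and P* = 83.
With the tax, sellers need 32 more per unit: 119 - 1.5Q = 23 + 2.5Q + 32, so Q_t = 16. Buyers pay P_b = 95; sellers receive P_s = P_b - 32 = 63.
PS = (1/2)(Q_t)(P_s - 23) = (1/2)(16)(40) = 320.

320.00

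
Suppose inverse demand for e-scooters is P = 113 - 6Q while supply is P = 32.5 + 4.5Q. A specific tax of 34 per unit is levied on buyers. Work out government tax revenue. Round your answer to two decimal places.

150.57

Pre-tax equilibrium: 113 - 6Q = 32.5 + 4.5Q gives Q* = 7.6667, P* = 67.
A tax on buyers shifts demand down by 34: (113 - 34) - 6Q = 32.5 + 4.5Q, so Q_t = 4.4286. Buyers pay P_b = 86.4286; sellers receive P_s = P_b - 34 = 52.4286.
Revenue is the tax times quantity traded: 34 x 4.4286 = 150.5714.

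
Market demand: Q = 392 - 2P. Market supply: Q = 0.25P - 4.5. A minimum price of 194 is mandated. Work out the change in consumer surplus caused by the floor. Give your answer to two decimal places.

-387.16

Rewriting demand in inverse form: P = 196 - 0.5Q.
Rewriting supply in inverse form: P = 18 + 4Q.
Without the control, 196 - 0.5Q = 18 + 4Q so Q* = 39.5556 and P* = 176.2222.
At P = 194, buyers demand (196 - 194)/0.5 = 4 while sellers would supply more, so the quantity traded is 4 at price 194.
CS goes from (1/2)(39.5556)(19.7778) = 391.1605 to 4 (computed as (196 - 194)(4) - (1/2)(0.5)(4)^2), a change of -387.1605.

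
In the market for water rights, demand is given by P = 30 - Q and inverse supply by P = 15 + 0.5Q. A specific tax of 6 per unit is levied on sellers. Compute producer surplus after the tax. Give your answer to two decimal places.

Pre-tax equilibrium: 30 - Q = 15 + 0.5Q gives Q* = 10, P* = 20.
With the tax, sellers need 6 more per unit: 30 - Q = 15 + 0.5Q + 6, so Q_t = 6. Buyers pay P_b = 24; sellers receive P_s = P_b - 6 = 18.
Producer surplus is the triangle above supply below P_s: (1/2)(6)(18 - 15) = 9.

9.00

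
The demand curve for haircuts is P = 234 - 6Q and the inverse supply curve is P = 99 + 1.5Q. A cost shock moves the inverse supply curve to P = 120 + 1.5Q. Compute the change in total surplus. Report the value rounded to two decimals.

-348.60

Initial equilibrium: Q_0 = 18, P_0 = 126; CS_0 = (1/2)(18)(108) = 972, PS_0 = (1/2)(18)(27) = 243.
New equilibrium: 234 - 6Q = 120 + 1.5Q gives Q_1 = 15.2, P_1 = 142.8; CS_1 = 693.12, PS_1 = 173.28.
Change in total surplus = (693.12 + 173.28) - (972 + 243) = -348.6.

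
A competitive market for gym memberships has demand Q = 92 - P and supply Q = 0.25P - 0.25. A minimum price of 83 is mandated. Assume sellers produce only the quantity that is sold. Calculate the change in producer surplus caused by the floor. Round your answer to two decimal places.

-86.48

Rewriting demand in inverse form: P = 92 - Q.
Rewriting supply in inverse form: P = 1 + 4Q.
Free-market equilibrium: 92 - Q = 1 + 4Q gives Q* = 18.2, P* = 73.8.
At the floor price 83, quantity demanded is (92 - 83)/1 = 9; demand is the short side, so Q = 9 trades at P = 83.
PS goes from (1/2)(18.2)(72.8) = 662.48 to 576 (computed as (83 - 1)(9) - (1/2)(4)(9)^2), a change of -86.48.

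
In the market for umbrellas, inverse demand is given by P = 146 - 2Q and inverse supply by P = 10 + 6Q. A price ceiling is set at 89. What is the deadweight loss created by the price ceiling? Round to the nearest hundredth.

58.78

Free-market equilibrium: 146 - 2Q = 10 + 6Q gives Q* = 17, P* = 112.
At the ceiling price 89, quantity supplied is (89 - 10)/6 = 13.1667; supply is the short side, so Q = 13.1667 trades at P = 89.
The lost-trades triangle has base Q* - 13.1667 = 3.8333 and height equal to the gap between the curves at Q = 13.1667, which is 119.6667 - 89 = 30.6667. DWL = (1/2)(3.8333)(30.6667) = 58.7778.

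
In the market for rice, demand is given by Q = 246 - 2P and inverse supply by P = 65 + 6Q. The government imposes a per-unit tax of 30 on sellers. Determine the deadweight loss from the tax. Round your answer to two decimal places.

69.23

Rewriting demand in inverse form: P = 123 - 0.5Q.
Pre-tax equilibrium: 123 - 0.5Q = 65 + 6Q gives Q* = 8.9231, P* = 118.5385.
A tax on sellers shifts supply up by 30: 123 - 0.5Q = 65 + 6Q + 30, so Q_t = 4.3077. Buyers pay P_b = 120.8462; sellers receive P_s = P_b - 30 = 90.8462.
The welfare triangle lost has base Q* - Q_t = 4.6154 and height t = 30, so DWL = (1/2)(4.6154)(30) = 69.2308.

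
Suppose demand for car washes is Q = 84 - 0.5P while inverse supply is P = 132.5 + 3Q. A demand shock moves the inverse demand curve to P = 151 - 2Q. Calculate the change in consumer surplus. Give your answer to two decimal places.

Rewriting demand in inverse form: P = 168 - 2Q.
Initial equilibrium: Q_0 = 7.1, P_0 = 153.8; CS_0 = (1/2)(7.1)(14.2) = 50.41, PS_0 = (1/2)(7.1)(21.3) = 75.615.
New equilibrium: 151 - 2Q = 132.5 + 3Q gives Q_1 = 3.7, P_1 = 143.6; CS_1 = 13.69, PS_1 = 20.535.
Change in consumer surplus = 13.69 - 50.41 = -36.72.

-36.72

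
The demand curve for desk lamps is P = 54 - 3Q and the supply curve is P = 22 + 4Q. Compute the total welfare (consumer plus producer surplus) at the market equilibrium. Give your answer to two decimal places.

Set 54 - 3Q = 22 + 4Q, which gives 32 = 7Q, so Q* = 4.5714 and P* = 54 - 3(4.5714) = 40.2857.
CS = (1/2)(4.5714)(13.7143) = 31.3469 and PS = (1/2)(4.5714)(18.2857) = 41.7959, so total surplus = 73.1429.

73.14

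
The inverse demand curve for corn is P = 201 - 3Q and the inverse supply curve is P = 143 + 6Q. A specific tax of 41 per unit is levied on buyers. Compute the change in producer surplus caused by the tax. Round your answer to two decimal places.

Pre-tax equilibrium: 201 - 3Q = 143 + 6Q gives Q* = 6.4444, P* = 181.6667.
With the tax, buyers' net willingness to pay falls by 41: (201 - 41) - 3Q = 143 + 6Q, so Q_t = 1.8889. Buyers pay P_b = 195.3333; sellers receive P_s = P_b - 41 = 154.3333.
PS falls from (1/2)(6.4444)(38.6667) = 124.5926 to (1/2)(1.8889)(11.3333) = 10.7037, a change of -113.8889.

-113.89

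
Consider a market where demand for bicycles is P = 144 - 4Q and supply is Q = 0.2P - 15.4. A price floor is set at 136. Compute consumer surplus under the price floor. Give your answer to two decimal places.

Rewriting supply in inverse form: P = 77 + 5Q.
Without the control, 144 - 4Q = 77 + 5Q so Q* = 7.4444 and P* = 114.2222.
At P = 136, buyers demand (144 - 136)/4 = 2 while sellers would supply more, so the quantity traded is 2 at price 136.
CS is the triangle under demand above 136: (1/2)(2)(144 - 136) = 8.

8.00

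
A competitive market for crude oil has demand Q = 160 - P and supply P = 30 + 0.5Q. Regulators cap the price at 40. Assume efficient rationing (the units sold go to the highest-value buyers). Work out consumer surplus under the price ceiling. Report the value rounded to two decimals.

Rewriting demand in inverse form: P = 160 - Q.
Free-market equilibrium: 160 - Q = 30 + 0.5Q gives Q* = 86.6667, P* = 73.3333.
At P = 40, sellers supply (40 - 30)/0.5 = 20 while buyers want more, so the quantity traded is 20 at price 40.
The demand price at Q = 20 is 140. CS is the trapezoid between demand and 40 over [0, 20]: (1/2)[(160 - 40) + (140 - 40)](20) = 2200.

2200.00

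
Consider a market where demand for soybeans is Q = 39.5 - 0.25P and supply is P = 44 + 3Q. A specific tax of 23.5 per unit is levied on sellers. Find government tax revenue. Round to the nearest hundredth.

303.82

Rewriting demand in inverse form: P = 158 - 4Q.
Without the tax, 158 - 4Q = 44 + 3Q so Q* = 16.2857 and P* = 92.8571.
With the tax, sellers need 23.5 more per unit: 158 - 4Q = 44 + 3Q + 23.5, so Q_t = 12.9286. Buyers pay P_b = 106.2857; sellers receive P_s = P_b - 23.5 = 82.7857.
Revenue is the tax times quantity traded: 23.5 x 12.9286 = 303.8214.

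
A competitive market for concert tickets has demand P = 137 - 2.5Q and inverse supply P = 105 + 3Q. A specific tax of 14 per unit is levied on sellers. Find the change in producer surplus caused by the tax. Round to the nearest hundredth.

Pre-tax equilibrium: 137 - 2.5Q = 105 + 3Q gives Q* = 5.8182, P* = 122.4545.
A tax on sellers shifts supply up by 14: 137 - 2.5Q = 105 + 3Q + 14, so Q_t = 3.2727. Buyers pay P_b = 128.8182; sellers receive P_s = P_b - 14 = 114.8182.
PS falls from (1/2)(5.8182)(17.4545) = 50.7769 to (1/2)(3.2727)(9.8182) = 16.0661, a change of -34.7107.

-34.71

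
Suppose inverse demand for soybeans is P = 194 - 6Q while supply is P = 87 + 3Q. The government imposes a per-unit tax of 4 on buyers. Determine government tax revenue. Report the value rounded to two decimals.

Without the tax, 194 - 6Q = 87 + 3Q so Q* = 11.8889 and P* = 122.6667.
A tax on buyers shifts demand down by 4: (194 - 4) - 6Q = 87 + 3Q, so Q_t = 11.4444. Buyers pay P_b = 125.3333; sellers receive P_s = P_b - 4 = 121.3333.
Tax revenue = t x Q_t = 4 x 11.4444 = 45.7778.

45.78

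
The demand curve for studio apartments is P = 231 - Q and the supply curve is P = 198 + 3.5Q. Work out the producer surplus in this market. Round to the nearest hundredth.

94.11

Set 231 - Q = 198 + 3.5Q, which gives 33 = 4.5Q, so Q* = 7.3333 and P* = 231 - (7.3333) = 223.6667.
Producer surplus is the triangle above supply below P*: (1/2)(7.3333)(223.6667 - 198) = (1/2)(7.3333)(25.6667) = 94.1111.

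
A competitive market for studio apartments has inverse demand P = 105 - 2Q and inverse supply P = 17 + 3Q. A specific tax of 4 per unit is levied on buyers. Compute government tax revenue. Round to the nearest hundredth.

67.20

Without the tax, 105 - 2Q = 17 + 3Q so Q* = 17.6 and P* = 69.8.
A tax on buyers shifts demand down by 4: (105 - 4) - 2Q = 17 + 3Q, so Q_t = 16.8. Buyers pay P_b = 71.4; sellers receive P_s = P_b - 4 = 67.4.
Tax revenue = t x Q_t = 4 x 16.8 = 67.2.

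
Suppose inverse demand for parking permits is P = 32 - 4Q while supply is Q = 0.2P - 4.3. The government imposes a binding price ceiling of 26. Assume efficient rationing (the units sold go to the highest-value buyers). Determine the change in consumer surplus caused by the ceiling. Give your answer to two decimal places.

Rewriting supply in inverse form: P = 21.5 + 5Q.
Free-market equilibrium: 32 - 4Q = 21.5 + 5Q gives Q* = 1.1667, P* = 27.3333.
At the ceiling price 26, quantity supplied is (26 - 21.5)/5 = 0.9; supply is the short side, so Q = 0.9 trades at P = 26.
CS goes from (1/2)(1.1667)(4.6667) = 2.7222 to 3.78 (computed as (32 - 26)(0.9) - (1/2)(4)(0.9)^2), a change of 1.0578.

1.06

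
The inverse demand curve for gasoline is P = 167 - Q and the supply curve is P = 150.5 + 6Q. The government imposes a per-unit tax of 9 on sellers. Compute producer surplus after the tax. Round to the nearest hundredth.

3.44

Pre-tax equilibrium: 167 - Q = 150.5 + 6Q gives Q* = 2.3571, P* = 164.6429.
With the tax, sellers need 9 more per unit: 167 - Q = 150.5 + 6Q + 9, so Q_t = 1.0714. Buyers pay P_b = 165.9286; sellers receive P_s = P_b - 9 = 156.9286.
Producer surplus is the triangle above supply below P_s: (1/2)(1.0714)(156.9286 - 150.5) = 3.4439.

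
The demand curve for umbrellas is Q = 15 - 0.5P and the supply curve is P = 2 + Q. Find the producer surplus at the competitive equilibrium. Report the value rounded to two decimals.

Rewriting demand in inverse form: P = 30 - 2Q.
Equilibrium: 30 - 2Q = 2 + Q, so Q* = 9.3333 and P* = 11.3333.
Producer surplus is the triangle above supply below P*: (1/2)(9.3333)(11.3333 - 2) = (1/2)(9.3333)(9.3333) = 43.5556.

43.56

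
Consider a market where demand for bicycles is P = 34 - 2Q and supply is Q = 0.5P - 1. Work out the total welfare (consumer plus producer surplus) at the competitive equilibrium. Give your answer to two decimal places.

Rewriting supply in inverse form: P = 2 + 2Q.
Setting demand equal to supply, 32 = 4Q, so Q* = 8 and P* = 18.
CS = (1/2)(8)(16) = 64 and PS = (1/2)(8)(16) = 64, so total surplus = 128.

128.00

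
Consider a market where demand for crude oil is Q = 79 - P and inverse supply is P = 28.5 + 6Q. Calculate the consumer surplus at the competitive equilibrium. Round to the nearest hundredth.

26.02

Rewriting demand in inverse form: P = 79 - Q.
Set 79 - Q = 28.5 + 6Q, which gives 50.5 = 7Q, so Q* = 7.2143 and P* = 79 - (7.2143) = 71.7857.
CS is the area between the demand curve and P* from 0 to Q*: (1/2)(7.2143)(7.2143) = 26.023.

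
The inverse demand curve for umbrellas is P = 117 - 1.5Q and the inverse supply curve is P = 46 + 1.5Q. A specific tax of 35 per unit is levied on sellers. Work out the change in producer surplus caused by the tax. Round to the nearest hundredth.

-312.08

Pre-tax equilibrium: 117 - 1.5Q = 46 + 1.5Q gives Q* = 23.6667, P* = 81.5.
With the tax, sellers need 35 more per unit: 117 - 1.5Q = 46 + 1.5Q + 35, so Q_t = 12. Buyers pay P_b = 99; sellers receive P_s = P_b - 35 = 64.
PS falls from (1/2)(23.6667)(35.5) = 420.0833 to (1/2)(12)(18) = 108, a change of -312.0833.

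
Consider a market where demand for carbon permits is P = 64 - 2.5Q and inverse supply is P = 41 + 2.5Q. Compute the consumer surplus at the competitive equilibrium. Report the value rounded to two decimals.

26.45

Set 64 - 2.5Q = 41 + 2.5Q, which gives 23 = 5Q, so Q* = 4.6 and P* = 64 - 2.5(4.6) = 52.5.
The demand choke price is 64, so CS = (1/2)(Q*)(64 - P*) = (1/2)(4.6)(11.5) = 26.45.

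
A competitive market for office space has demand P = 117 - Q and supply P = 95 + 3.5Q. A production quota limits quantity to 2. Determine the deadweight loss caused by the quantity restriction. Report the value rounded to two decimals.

Unrestricted equilibrium: Q* = (117 - 95)/(1 + 3.5) = 4.8889.
At Q = 2 the demand price is 117 - (2) = 115 and the supply price is 95 + 3.5(2) = 102.
Deadweight loss is the triangle between the curves from 2 to 4.8889: (1/2)(115 - 102)(4.8889 - 2) = 18.7778.

18.78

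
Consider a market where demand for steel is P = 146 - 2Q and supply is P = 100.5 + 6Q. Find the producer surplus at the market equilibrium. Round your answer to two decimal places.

Equilibrium: 146 - 2Q = 100.5 + 6Q, so Q* = 5.6875 and P* = 134.625.
PS is the area between P* and the supply curve from 0 to Q*: (1/2)(5.6875)(34.125) = 97.043.

97.04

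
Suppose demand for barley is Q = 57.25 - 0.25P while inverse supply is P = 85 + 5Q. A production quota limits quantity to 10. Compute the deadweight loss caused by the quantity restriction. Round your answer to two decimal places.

162.00

Rewriting demand in inverse form: P = 229 - 4Q.
Without the quota, 229 - 4Q = 85 + 5Q gives Q* = 16.
At Q = 10 the demand price is 229 - 4(10) = 189 and the supply price is 85 + 5(10) = 135.
Deadweight loss is the triangle between the curves from 10 to 16: (1/2)(189 - 135)(16 - 10) = 162.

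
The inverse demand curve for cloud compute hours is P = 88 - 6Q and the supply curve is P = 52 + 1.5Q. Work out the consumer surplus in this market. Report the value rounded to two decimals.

Set 88 - 6Q = 52 + 1.5Q, which gives 36 = 7.5Q, so Q* = 4.8 and P* = 88 - 6(4.8) = 59.2.
The demand choke price is 88, so CS = (1/2)(Q*)(88 - P*) = (1/2)(4.8)(28.8) = 69.12.

69.12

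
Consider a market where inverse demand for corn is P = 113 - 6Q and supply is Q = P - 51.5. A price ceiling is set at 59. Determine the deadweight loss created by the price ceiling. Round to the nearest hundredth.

5.79

Rewriting supply in inverse form: P = 51.5 + Q.
Without the control, 113 - 6Q = 51.5 + Q so Q* = 8.7857 and P* = 60.2857.
At P = 59, sellers supply (59 - 51.5)/1 = 7.5 while buyers want more, so the quantity traded is 7.5 at price 59.
At Q = 7.5 the demand price is 68 and the supply price is 59. Deadweight loss is the triangle between the curves from 7.5 to 8.7857: (1/2)(68 - 59)(8.7857 - 7.5) = 5.7857.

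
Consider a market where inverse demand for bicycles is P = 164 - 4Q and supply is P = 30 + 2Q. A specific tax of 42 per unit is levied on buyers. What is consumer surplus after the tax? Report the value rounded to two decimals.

470.22

Without the tax, 164 - 4Q = 30 + 2Q so Q* = 22.3333 and P* = 74.6667.
A tax on buyers shifts demand down by 42: (164 - 42) - 4Q = 30 + 2Q, so Q_t = 15.3333. Buyers pay P_b = 102.6667; sellers receive P_s = P_b - 42 = 60.6667.
Consumer surplus is the triangle under demand above P_b: (1/2)(15.3333)(164 - 102.6667) = 470.2222.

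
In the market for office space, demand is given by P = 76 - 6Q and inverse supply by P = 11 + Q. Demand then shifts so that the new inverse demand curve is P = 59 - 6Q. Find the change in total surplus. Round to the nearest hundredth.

Initial equilibrium: Q_0 = 9.2857, P_0 = 20.2857; CS_0 = (1/2)(9.2857)(55.7143) = 258.6735, PS_0 = (1/2)(9.2857)(9.2857) = 43.1122.
New equilibrium: 59 - 6Q = 11 + Q gives Q_1 = 6.8571, P_1 = 17.8571; CS_1 = 141.0612, PS_1 = 23.5102.
Change in total surplus = (141.0612 + 23.5102) - (258.6735 + 43.1122) = -137.2143.

-137.21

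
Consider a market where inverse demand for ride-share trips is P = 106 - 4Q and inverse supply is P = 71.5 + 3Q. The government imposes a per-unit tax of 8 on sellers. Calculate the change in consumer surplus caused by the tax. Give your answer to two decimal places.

Pre-tax equilibrium: 106 - 4Q = 71.5 + 3Q gives Q* = 4.9286, P* = 86.2857.
A tax on sellers shifts supply up by 8: 106 - 4Q = 71.5 + 3Q + 8, so Q_t = 3.7857. Buyers pay P_b = 90.8571; sellers receive P_s = P_b - 8 = 82.8571.
CS falls from (1/2)(4.9286)(19.7143) = 48.5816 to (1/2)(3.7857)(15.1429) = 28.6633, a change of -19.9184.

-19.92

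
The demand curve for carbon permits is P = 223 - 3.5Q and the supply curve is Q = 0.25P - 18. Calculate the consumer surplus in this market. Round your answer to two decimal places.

Rewriting supply in inverse form: P = 72 + 4Q.
Equilibrium: 223 - 3.5Q = 72 + 4Q, so Q* = 20.1333 and P* = 152.5333.
CS is the area between the demand curve and P* from 0 to Q*: (1/2)(20.1333)(70.4667) = 709.3644.

709.36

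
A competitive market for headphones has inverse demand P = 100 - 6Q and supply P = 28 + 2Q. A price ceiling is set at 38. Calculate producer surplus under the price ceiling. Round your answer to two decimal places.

25.00

Without the control, 100 - 6Q = 28 + 2Q so Q* = 9 and P* = 46.
At the ceiling price 38, quantity supplied is (38 - 28)/2 = 5; supply is the short side, so Q = 5 trades at P = 38.
PS is the triangle above supply below 38: (1/2)(5)(38 - 28) = 25.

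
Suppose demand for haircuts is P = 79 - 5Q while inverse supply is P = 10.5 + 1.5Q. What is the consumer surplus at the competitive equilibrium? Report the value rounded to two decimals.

277.65

Equilibrium: 79 - 5Q = 10.5 + 1.5Q, so Q* = 10.5385 and P* = 26.3077.
The demand choke price is 79, so CS = (1/2)(Q*)(79 - P*) = (1/2)(10.5385)(52.6923) = 277.6479.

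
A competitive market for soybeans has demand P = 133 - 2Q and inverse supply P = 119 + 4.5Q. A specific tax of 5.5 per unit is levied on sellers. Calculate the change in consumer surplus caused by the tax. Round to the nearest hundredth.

-2.93

Without the tax, 133 - 2Q = 119 + 4.5Q so Q* = 2.1538 and P* = 128.6923.
With the tax, sellers need 5.5 more per unit: 133 - 2Q = 119 + 4.5Q + 5.5, so Q_t = 1.3077. Buyers pay P_b = 130.3846; sellers receive P_s = P_b - 5.5 = 124.8846.
CS falls from (1/2)(2.1538)(4.3077) = 4.6391 to (1/2)(1.3077)(2.6154) = 1.7101, a change of -2.929.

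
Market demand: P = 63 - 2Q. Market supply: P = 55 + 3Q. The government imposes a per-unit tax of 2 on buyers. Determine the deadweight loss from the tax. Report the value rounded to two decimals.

0.40

Pre-tax equilibrium: 63 - 2Q = 55 + 3Q gives Q* = 1.6, P* = 59.8.
A tax on buyers shifts demand down by 2: (63 - 2) - 2Q = 55 + 3Q, so Q_t = 1.2. Buyers pay P_b = 60.6; sellers receive P_s = P_b - 2 = 58.6.
The welfare triangle lost has base Q* - Q_t = 0.4 and height t = 2, so DWL = (1/2)(0.4)(2) = 0.4.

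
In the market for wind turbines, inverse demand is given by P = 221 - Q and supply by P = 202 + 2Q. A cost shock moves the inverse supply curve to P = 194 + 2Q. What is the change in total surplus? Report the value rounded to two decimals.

61.33

Initial equilibrium: Q_0 = 6.3333, P_0 = 214.6667; CS_0 = (1/2)(6.3333)(6.3333) = 20.0556, PS_0 = (1/2)(6.3333)(12.6667) = 40.1111.
New equilibrium: 221 - Q = 194 + 2Q gives Q_1 = 9, P_1 = 212; CS_1 = 40.5, PS_1 = 81.
Change in total surplus = (40.5 + 81) - (20.0556 + 40.1111) = 61.3333.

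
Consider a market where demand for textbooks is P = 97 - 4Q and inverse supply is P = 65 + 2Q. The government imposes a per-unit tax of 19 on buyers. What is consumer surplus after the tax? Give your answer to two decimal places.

9.39

Without the tax, 97 - 4Q = 65 + 2Q so Q* = 5.3333 and P* = 75.6667.
A tax on buyers shifts demand down by 19: (97 - 19) - 4Q = 65 + 2Q, so Q_t = 2.1667. Buyers pay P_b = 88.3333; sellers receive P_s = P_b - 19 = 69.3333.
Consumer surplus is the triangle under demand above P_b: (1/2)(2.1667)(97 - 88.3333) = 9.3889.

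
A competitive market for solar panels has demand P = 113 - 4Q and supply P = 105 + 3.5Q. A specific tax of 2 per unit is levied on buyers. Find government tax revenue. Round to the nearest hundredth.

Without the tax, 113 - 4Q = 105 + 3.5Q so Q* = 1.0667 and P* = 108.7333.
With the tax, buyers' net willingness to pay falls by 2: (113 - 2) - 4Q = 105 + 3.5Q, so Q_t = 0.8. Buyers pay P_b = 109.8; sellers receive P_s = P_b - 2 = 107.8.
Tax revenue = t x Q_t = 2 x 0.8 = 1.6.

1.60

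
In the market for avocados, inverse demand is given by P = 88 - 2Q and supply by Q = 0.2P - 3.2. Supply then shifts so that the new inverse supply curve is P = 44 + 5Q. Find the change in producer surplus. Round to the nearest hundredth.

-165.71

Rewriting supply in inverse form: P = 16 + 5Q.
Initial equilibrium: Q_0 = 10.2857, P_0 = 67.4286; CS_0 = (1/2)(10.2857)(20.5714) = 105.7959, PS_0 = (1/2)(10.2857)(51.4286) = 264.4898.
New equilibrium: 88 - 2Q = 44 + 5Q gives Q_1 = 6.2857, P_1 = 75.4286; CS_1 = 39.5102, PS_1 = 98.7755.
Change in producer surplus = 98.7755 - 264.4898 = -165.7143.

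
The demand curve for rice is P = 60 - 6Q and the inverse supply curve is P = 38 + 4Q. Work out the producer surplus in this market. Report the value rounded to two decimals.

Set 60 - 6Q = 38 + 4Q, which gives 22 = 10Q, so Q* = 2.2 and P* = 60 - 6(2.2) = 46.8.
PS is the area between P* and the supply curve from 0 to Q*: (1/2)(2.2)(8.8) = 9.68.

9.68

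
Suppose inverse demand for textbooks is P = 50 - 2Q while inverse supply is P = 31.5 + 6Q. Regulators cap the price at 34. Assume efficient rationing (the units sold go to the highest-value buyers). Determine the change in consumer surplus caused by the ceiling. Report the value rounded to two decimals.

Without the control, 50 - 2Q = 31.5 + 6Q so Q* = 2.3125 and P* = 45.375.
At P = 34, sellers supply (34 - 31.5)/6 = 0.4167 while buyers want more, so the quantity traded is 0.4167 at price 34.
CS goes from (1/2)(2.3125)(4.625) = 5.3477 to 6.4931 (computed as (50 - 34)(0.4167) - (1/2)(2)(0.4167)^2), a change of 1.1454.

1.15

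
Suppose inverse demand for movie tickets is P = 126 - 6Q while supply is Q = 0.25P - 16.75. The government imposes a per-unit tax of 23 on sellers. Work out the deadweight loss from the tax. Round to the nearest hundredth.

Rewriting supply in inverse form: P = 67 + 4Q.
Without the tax, 126 - 6Q = 67 + 4Q so Q* = 5.9 and P* = 90.6.
With the tax, sellers need 23 more per unit: 126 - 6Q = 67 + 4Q + 23, so Q_t = 3.6. Buyers pay P_b = 104.4; sellers receive P_s = P_b - 23 = 81.4.
The welfare triangle lost has base Q* - Q_t = 2.3 and height t = 23, so DWL = (1/2)(2.3)(23) = 26.45.

26.45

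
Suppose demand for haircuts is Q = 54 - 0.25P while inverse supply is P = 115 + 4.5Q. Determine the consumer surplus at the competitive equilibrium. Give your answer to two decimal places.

Rewriting demand in inverse form: P = 216 - 4Q.
Equilibrium: 216 - 4Q = 115 + 4.5Q, so Q* = 11.8824 and P* = 168.4706.
Consumer surplus is the triangle under demand above P*: (1/2)(11.8824)(216 - 168.4706) = (1/2)(11.8824)(47.5294) = 282.3806.

282.38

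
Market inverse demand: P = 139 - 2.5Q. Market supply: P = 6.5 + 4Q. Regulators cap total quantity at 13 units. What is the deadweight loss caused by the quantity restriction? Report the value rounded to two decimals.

Without the quota, 139 - 2.5Q = 6.5 + 4Q gives Q* = 20.3846.
At Q = 13 the demand price is 139 - 2.5(13) = 106.5 and the supply price is 6.5 + 4(13) = 58.5.
Deadweight loss is the triangle between the curves from 13 to 20.3846: (1/2)(106.5 - 58.5)(20.3846 - 13) = 177.2308.

177.23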